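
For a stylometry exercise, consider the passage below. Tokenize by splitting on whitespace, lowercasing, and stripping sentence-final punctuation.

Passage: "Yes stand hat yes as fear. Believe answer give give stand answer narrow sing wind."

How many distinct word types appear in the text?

11

Distinct types: {answer, as, believe, fear, give, hat, narrow, sing, stand, wind, yes}
V = 11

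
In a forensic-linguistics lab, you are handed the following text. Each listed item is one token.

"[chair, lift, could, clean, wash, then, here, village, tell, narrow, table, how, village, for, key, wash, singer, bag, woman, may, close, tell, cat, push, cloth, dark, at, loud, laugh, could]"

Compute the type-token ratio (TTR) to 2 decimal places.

0.87

N = 30 tokens, V = 26 types.
TTR = V / N = 26 / 30 = 0.87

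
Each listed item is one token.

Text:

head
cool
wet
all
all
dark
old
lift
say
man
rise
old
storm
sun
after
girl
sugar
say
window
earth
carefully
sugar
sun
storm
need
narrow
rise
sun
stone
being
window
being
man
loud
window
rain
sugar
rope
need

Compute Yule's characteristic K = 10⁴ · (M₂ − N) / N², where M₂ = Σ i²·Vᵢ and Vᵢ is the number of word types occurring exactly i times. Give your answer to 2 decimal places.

Frequencies: sun:3, sugar:3, window:3, all:2, old:2, say:2, man:2, rise:2, storm:2, need:2, being:2, head:1, cool:1, wet:1, dark:1, lift:1, after:1, girl:1, earth:1, carefully:1, … (5 more, each freq 1)
N = 39. Frequency spectrum: V_1=14, V_2=8, V_3=3
M₂ = 1²·14 + 2²·8 + 3²·3 = 73
K = 10000 × (73 − 39) / 39² = 223.54

223.54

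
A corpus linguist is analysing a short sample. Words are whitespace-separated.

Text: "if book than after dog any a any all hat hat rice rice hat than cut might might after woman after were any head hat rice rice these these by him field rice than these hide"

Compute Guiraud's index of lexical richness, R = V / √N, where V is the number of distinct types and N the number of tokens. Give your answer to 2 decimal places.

3.33

N = 36, V = 20.
√N = 6.000000
R = 20 / 6.000000 = 3.33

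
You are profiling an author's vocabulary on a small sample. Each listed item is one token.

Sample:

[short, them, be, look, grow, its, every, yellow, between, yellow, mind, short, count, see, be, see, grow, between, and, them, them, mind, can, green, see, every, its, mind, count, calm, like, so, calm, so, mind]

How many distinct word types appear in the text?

Distinct types: {and, be, between, calm, can, count, every, green, grow, its, like, look, mind, see, short, so, them, yellow}
V = 18

18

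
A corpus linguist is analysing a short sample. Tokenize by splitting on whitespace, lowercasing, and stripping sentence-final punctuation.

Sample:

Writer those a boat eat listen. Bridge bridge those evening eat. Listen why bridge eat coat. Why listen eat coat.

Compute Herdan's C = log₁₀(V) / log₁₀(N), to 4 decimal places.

N = 20, V = 10.
log₁₀(V) = 1.000000, log₁₀(N) = 1.301030
C = 1.000000 / 1.301030 = 0.7686

0.7686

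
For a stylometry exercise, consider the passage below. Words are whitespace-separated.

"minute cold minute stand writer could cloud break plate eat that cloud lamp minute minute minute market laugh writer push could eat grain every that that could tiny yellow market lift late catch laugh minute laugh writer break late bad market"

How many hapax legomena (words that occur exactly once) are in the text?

12

Frequencies: minute:6, writer:3, could:3, that:3, market:3, laugh:3, cloud:2, break:2, eat:2, late:2, cold:1, stand:1, plate:1, lamp:1, push:1, grain:1, every:1, tiny:1, yellow:1, lift:1, … (2 more, each freq 1)
Hapax (freq=1): bad, catch, cold, every, grain, lamp, lift, plate, push, stand, tiny, yellow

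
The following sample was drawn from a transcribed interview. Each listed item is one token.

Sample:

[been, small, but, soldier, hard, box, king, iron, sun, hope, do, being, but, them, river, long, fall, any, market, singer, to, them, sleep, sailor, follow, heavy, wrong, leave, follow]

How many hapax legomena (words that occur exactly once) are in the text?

23

Frequencies: but:2, them:2, follow:2, been:1, small:1, soldier:1, hard:1, box:1, king:1, iron:1, sun:1, hope:1, do:1, being:1, river:1, long:1, fall:1, any:1, market:1, singer:1, … (6 more, each freq 1)
Hapax (freq=1): any, been, being, box, do, fall, hard, heavy, hope, iron, king, leave, long, market, river, sailor, singer, sleep, small, soldier, sun, to, wrong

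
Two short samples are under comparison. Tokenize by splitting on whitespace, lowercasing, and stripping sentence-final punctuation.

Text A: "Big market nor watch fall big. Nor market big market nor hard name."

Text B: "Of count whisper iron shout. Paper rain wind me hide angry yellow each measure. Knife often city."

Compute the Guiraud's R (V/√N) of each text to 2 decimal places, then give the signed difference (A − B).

A: V=7, N=13, R=1.94
B: V=17, N=17, R=4.12
Difference = 1.94 − 4.12 = -2.18

-2.18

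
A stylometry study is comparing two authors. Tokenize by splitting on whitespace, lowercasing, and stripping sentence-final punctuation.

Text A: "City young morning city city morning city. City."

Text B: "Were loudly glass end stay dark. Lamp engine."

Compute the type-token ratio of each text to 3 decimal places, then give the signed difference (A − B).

TTR(A) = 3/8 = 0.375
TTR(B) = 8/8 = 1.000
Difference = 0.375 − 1.000 = -0.625

-0.625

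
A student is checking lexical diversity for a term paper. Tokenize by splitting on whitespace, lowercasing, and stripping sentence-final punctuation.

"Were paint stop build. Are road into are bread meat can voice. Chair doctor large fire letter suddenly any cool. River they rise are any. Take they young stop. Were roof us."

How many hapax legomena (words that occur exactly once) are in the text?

21

Frequencies: are:3, were:2, stop:2, any:2, they:2, paint:1, build:1, road:1, into:1, bread:1, meat:1, can:1, voice:1, chair:1, doctor:1, large:1, fire:1, letter:1, suddenly:1, cool:1, … (6 more, each freq 1)
Hapax (freq=1): bread, build, can, chair, cool, doctor, fire, into, large, letter, meat, paint, rise, river, road, roof, suddenly, take, us, voice, young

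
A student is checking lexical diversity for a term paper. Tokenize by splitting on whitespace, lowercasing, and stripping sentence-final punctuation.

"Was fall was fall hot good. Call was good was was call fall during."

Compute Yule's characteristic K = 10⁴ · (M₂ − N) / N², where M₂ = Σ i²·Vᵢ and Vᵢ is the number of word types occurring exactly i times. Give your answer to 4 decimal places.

Frequencies: was:5, fall:3, good:2, call:2, hot:1, during:1
N = 14. Frequency spectrum: V_1=2, V_2=2, V_3=1, V_5=1
M₂ = 1²·2 + 2²·2 + 3²·1 + 5²·1 = 44
K = 10000 × (44 − 14) / 14² = 1530.6122

1530.6122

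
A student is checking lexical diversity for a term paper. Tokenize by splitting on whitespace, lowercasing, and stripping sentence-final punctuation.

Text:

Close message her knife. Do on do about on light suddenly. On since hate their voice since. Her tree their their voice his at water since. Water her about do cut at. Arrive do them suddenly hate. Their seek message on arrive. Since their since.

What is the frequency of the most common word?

Frequencies: since:5, their:5, do:4, on:4, her:3, message:2, about:2, suddenly:2, hate:2, voice:2, at:2, water:2, arrive:2, close:1, knife:1, light:1, tree:1, his:1, cut:1, them:1, … (1 more, each freq 1)
Most common: 'since' with frequency 5.

5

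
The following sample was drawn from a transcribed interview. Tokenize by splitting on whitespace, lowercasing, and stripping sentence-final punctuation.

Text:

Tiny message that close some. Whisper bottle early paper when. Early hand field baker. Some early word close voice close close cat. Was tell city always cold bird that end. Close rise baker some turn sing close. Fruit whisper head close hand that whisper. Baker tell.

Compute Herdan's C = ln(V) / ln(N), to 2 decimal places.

0.87

N = 46, V = 28.
ln(V) = 3.332205, ln(N) = 3.828641
C = 3.332205 / 3.828641 = 0.87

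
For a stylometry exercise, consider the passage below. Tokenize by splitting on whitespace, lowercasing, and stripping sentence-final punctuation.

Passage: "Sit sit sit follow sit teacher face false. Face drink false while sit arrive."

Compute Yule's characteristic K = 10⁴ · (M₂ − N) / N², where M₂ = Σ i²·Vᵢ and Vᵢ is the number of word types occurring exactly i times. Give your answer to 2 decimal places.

Frequencies: sit:5, face:2, false:2, follow:1, teacher:1, drink:1, while:1, arrive:1
N = 14. Frequency spectrum: V_1=5, V_2=2, V_5=1
M₂ = 1²·5 + 2²·2 + 5²·1 = 38
K = 10000 × (38 − 14) / 14² = 1224.49

1224.49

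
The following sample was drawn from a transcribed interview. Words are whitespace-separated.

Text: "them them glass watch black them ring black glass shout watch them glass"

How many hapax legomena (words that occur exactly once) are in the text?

2

Frequencies: them:4, glass:3, watch:2, black:2, ring:1, shout:1
Hapax (freq=1): ring, shout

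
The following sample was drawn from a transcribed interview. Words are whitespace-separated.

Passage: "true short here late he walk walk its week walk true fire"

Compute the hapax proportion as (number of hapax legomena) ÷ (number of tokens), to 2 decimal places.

Frequencies: walk:3, true:2, short:1, here:1, late:1, he:1, its:1, week:1, fire:1
Hapax count = 7; token count = 12.
Ratio = 7 / 12 = 0.58

0.58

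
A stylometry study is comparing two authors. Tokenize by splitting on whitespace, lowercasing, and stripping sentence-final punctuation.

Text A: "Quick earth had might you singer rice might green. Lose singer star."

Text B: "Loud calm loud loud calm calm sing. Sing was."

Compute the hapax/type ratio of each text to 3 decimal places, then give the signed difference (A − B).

0.550

A: hapax=8, V=10, ratio=0.800
B: hapax=1, V=4, ratio=0.250
Difference = 0.800 − 0.250 = 0.550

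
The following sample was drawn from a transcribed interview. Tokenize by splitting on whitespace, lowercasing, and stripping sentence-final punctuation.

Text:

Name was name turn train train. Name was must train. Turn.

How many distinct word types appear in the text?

Distinct types: {must, name, train, turn, was}
V = 5

5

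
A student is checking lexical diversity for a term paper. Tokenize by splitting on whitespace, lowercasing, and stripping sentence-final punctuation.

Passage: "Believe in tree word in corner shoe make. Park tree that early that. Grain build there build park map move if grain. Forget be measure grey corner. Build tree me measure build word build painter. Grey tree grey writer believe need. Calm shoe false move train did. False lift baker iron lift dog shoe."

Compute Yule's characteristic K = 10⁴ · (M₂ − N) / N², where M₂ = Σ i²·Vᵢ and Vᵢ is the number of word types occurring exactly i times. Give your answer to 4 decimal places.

Frequencies: build:5, tree:4, shoe:3, grey:3, believe:2, in:2, word:2, corner:2, park:2, that:2, grain:2, move:2, measure:2, false:2, lift:2, make:1, early:1, there:1, map:1, if:1, … (12 more, each freq 1)
N = 54. Frequency spectrum: V_1=17, V_2=11, V_3=2, V_4=1, V_5=1
M₂ = 1²·17 + 2²·11 + 3²·2 + 4²·1 + 5²·1 = 120
K = 10000 × (120 − 54) / 54² = 226.3374

226.3374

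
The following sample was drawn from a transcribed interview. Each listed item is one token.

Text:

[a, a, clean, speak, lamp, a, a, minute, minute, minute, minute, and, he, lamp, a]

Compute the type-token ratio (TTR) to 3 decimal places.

N = 15 tokens, V = 7 types.
TTR = V / N = 7 / 15 = 0.467

0.467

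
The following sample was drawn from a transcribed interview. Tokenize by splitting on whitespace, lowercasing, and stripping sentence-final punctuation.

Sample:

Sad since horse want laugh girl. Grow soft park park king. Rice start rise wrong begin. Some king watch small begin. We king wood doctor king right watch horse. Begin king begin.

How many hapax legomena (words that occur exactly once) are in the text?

17

Frequencies: king:5, begin:4, horse:2, park:2, watch:2, sad:1, since:1, want:1, laugh:1, girl:1, grow:1, soft:1, rice:1, start:1, rise:1, wrong:1, some:1, small:1, we:1, wood:1, … (2 more, each freq 1)
Hapax (freq=1): doctor, girl, grow, laugh, rice, right, rise, sad, since, small, soft, some, start, want, we, wood, wrong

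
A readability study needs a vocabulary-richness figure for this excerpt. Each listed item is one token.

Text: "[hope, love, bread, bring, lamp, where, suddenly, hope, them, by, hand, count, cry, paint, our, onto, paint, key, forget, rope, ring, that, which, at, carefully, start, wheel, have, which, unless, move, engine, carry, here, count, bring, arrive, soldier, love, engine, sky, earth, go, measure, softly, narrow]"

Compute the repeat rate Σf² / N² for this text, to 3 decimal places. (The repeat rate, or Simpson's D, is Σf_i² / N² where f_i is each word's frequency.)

0.028

Frequencies: hope:2, love:2, bring:2, count:2, paint:2, which:2, engine:2, bread:1, lamp:1, where:1, suddenly:1, them:1, by:1, hand:1, cry:1, our:1, onto:1, key:1, forget:1, rope:1, … (19 more, each freq 1)
Σf² = 60; N² = 2116
Repeat rate = 60 / 2116 = 0.028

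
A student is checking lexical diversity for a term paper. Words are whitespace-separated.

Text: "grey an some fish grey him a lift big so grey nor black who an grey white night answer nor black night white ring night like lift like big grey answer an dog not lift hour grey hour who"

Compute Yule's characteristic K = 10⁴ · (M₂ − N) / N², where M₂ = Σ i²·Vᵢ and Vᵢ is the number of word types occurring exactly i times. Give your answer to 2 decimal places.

Frequencies: grey:6, an:3, lift:3, night:3, big:2, nor:2, black:2, who:2, white:2, answer:2, like:2, hour:2, some:1, fish:1, him:1, a:1, so:1, ring:1, dog:1, not:1
N = 39. Frequency spectrum: V_1=8, V_2=8, V_3=3, V_6=1
M₂ = 1²·8 + 2²·8 + 3²·3 + 6²·1 = 103
K = 10000 × (103 − 39) / 39² = 420.78

420.78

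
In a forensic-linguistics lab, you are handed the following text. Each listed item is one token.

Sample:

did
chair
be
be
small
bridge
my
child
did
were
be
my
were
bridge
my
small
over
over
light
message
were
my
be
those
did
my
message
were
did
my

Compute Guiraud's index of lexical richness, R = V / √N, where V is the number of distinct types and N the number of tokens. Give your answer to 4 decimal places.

2.1909

N = 30, V = 12.
√N = 5.477226
R = 12 / 5.477226 = 2.1909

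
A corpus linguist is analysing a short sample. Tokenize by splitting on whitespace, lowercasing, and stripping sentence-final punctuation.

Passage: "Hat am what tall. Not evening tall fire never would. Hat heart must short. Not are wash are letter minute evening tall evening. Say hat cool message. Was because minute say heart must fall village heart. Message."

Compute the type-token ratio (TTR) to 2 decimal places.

N = 37 tokens, V = 23 types.
TTR = V / N = 23 / 37 = 0.62

0.62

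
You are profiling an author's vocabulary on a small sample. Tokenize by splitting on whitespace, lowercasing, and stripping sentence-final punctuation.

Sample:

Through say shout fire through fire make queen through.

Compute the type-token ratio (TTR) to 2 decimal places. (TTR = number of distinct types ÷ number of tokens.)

0.67

N = 9 tokens, V = 6 types.
TTR = V / N = 6 / 9 = 0.67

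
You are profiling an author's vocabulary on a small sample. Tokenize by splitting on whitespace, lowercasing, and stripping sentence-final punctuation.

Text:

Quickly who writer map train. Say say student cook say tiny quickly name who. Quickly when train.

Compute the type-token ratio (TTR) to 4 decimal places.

N = 17 tokens, V = 11 types.
TTR = V / N = 11 / 17 = 0.6471

0.6471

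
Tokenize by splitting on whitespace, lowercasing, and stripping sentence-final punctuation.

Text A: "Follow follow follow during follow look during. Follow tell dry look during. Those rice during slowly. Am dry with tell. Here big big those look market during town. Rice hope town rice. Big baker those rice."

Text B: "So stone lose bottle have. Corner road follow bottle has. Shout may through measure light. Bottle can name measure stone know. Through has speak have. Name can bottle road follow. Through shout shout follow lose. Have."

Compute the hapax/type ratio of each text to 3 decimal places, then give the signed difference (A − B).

A: hapax=7, V=16, ratio=0.438
B: hapax=6, V=18, ratio=0.333
Difference = 0.438 − 0.333 = 0.105

0.105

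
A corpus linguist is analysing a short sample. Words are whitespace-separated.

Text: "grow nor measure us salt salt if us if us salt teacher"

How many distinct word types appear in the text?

7

Distinct types: {grow, if, measure, nor, salt, teacher, us}
V = 7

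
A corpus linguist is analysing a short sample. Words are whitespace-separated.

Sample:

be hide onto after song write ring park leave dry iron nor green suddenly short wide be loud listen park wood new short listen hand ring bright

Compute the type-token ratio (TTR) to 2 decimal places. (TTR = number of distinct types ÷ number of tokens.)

N = 27 tokens, V = 22 types.
TTR = V / N = 22 / 27 = 0.81

0.81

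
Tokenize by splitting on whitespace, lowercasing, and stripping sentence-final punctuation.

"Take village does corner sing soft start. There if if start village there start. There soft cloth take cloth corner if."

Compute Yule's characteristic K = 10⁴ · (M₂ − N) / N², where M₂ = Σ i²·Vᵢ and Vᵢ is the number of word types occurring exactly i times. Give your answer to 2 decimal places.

634.92

Frequencies: start:3, there:3, if:3, take:2, village:2, corner:2, soft:2, cloth:2, does:1, sing:1
N = 21. Frequency spectrum: V_1=2, V_2=5, V_3=3
M₂ = 1²·2 + 2²·5 + 3²·3 = 49
K = 10000 × (49 − 21) / 21² = 634.92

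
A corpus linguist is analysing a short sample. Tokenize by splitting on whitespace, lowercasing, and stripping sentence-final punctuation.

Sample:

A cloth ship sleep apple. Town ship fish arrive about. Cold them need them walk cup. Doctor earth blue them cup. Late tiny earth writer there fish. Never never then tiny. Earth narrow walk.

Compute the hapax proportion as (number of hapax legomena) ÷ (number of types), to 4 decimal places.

0.6667

Frequencies: them:3, earth:3, ship:2, fish:2, walk:2, cup:2, tiny:2, never:2, a:1, cloth:1, sleep:1, apple:1, town:1, arrive:1, about:1, cold:1, need:1, doctor:1, blue:1, late:1, … (4 more, each freq 1)
Hapax count = 16; type count = 24.
Ratio = 16 / 24 = 0.6667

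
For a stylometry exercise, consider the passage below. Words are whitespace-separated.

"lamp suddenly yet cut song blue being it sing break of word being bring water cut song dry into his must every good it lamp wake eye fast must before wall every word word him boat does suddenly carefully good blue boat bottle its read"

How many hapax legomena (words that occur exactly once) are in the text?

20

Frequencies: word:3, lamp:2, suddenly:2, cut:2, song:2, blue:2, being:2, it:2, must:2, every:2, good:2, boat:2, yet:1, sing:1, break:1, of:1, bring:1, water:1, dry:1, into:1, … (12 more, each freq 1)
Hapax (freq=1): before, bottle, break, bring, carefully, does, dry, eye, fast, him, his, into, its, of, read, sing, wake, wall, water, yet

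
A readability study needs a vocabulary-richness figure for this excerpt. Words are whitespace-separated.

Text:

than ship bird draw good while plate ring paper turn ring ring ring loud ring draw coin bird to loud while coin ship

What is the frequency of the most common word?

5

Frequencies: ring:5, ship:2, bird:2, draw:2, while:2, loud:2, coin:2, than:1, good:1, plate:1, paper:1, turn:1, to:1
Most common: 'ring' with frequency 5.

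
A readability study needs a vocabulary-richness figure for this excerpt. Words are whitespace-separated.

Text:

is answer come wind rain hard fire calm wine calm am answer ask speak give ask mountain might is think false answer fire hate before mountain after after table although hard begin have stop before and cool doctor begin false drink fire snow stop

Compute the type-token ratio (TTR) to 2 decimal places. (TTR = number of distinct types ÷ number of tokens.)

0.68

N = 44 tokens, V = 30 types.
TTR = V / N = 30 / 44 = 0.68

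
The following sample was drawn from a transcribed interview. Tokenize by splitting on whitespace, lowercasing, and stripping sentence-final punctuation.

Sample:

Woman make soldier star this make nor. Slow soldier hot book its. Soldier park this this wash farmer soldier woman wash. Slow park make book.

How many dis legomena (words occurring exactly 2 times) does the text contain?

Frequencies: soldier:4, make:3, this:3, woman:2, slow:2, book:2, park:2, wash:2, star:1, nor:1, hot:1, its:1, farmer:1
Words with frequency 2: book, park, slow, wash, woman

5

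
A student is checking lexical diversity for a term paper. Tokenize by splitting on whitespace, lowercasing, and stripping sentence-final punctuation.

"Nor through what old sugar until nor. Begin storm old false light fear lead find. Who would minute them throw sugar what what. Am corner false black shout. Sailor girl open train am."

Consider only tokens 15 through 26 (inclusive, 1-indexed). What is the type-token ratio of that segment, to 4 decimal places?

0.9167

Segment tokens 15–26: find, who, would, minute, them, throw, sugar, what, what, am, corner, false
Segment N = 12, segment V = 11.
TTR = 11 / 12 = 0.9167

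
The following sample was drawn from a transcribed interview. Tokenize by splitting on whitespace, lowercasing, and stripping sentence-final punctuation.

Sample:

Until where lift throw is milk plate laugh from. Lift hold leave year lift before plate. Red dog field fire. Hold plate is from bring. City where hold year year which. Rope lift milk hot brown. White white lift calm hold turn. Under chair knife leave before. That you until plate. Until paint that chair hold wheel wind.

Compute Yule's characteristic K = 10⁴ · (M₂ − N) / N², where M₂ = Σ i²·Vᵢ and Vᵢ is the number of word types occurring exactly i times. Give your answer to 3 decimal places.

243.757

Frequencies: lift:5, hold:5, plate:4, until:3, year:3, where:2, is:2, milk:2, from:2, leave:2, before:2, white:2, chair:2, that:2, throw:1, laugh:1, red:1, dog:1, field:1, fire:1, … (14 more, each freq 1)
N = 58. Frequency spectrum: V_1=20, V_2=9, V_3=2, V_4=1, V_5=2
M₂ = 1²·20 + 2²·9 + 3²·2 + 4²·1 + 5²·2 = 140
K = 10000 × (140 − 58) / 58² = 243.757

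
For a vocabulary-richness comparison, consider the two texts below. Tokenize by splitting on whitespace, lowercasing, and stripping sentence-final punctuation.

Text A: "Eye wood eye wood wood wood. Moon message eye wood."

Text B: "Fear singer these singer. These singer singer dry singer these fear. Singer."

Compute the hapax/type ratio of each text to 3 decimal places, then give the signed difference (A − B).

A: hapax=2, V=4, ratio=0.500
B: hapax=1, V=4, ratio=0.250
Difference = 0.500 − 0.250 = 0.250

0.250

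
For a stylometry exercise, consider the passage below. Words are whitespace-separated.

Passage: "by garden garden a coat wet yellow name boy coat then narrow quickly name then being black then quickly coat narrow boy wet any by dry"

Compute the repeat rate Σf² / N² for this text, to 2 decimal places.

Frequencies: coat:3, then:3, by:2, garden:2, wet:2, name:2, boy:2, narrow:2, quickly:2, a:1, yellow:1, being:1, black:1, any:1, dry:1
Σf² = 52; N² = 676
Repeat rate = 52 / 676 = 0.08

0.08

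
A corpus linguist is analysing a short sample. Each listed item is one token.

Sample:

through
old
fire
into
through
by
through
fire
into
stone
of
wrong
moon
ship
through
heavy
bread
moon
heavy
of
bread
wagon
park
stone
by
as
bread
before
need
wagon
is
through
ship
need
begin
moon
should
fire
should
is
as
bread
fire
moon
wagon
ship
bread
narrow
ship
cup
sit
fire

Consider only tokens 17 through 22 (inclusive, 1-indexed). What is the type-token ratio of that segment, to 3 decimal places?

0.833

Segment tokens 17–22: bread, moon, heavy, of, bread, wagon
Segment N = 6, segment V = 5.
TTR = 5 / 6 = 0.833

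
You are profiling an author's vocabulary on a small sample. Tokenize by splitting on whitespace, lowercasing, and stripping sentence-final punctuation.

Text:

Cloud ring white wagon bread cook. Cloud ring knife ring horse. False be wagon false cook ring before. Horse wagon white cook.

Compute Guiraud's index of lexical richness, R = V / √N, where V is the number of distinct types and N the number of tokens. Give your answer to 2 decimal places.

N = 22, V = 11.
√N = 4.690416
R = 11 / 4.690416 = 2.35

2.35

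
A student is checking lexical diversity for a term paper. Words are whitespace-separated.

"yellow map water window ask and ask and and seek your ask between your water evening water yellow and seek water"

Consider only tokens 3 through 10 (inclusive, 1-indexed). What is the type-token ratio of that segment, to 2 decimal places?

Segment tokens 3–10: water, window, ask, and, ask, and, and, seek
Segment N = 8, segment V = 5.
TTR = 5 / 8 = 0.63

0.63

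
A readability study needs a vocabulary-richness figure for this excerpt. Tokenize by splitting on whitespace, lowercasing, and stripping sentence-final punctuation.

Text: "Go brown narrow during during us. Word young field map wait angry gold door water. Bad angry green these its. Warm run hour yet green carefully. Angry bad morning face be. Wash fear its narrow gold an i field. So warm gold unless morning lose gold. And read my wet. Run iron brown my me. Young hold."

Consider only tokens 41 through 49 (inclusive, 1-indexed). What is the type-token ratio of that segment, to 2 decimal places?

Segment tokens 41–49: warm, gold, unless, morning, lose, gold, and, read, my
Segment N = 9, segment V = 8.
TTR = 8 / 9 = 0.89

0.89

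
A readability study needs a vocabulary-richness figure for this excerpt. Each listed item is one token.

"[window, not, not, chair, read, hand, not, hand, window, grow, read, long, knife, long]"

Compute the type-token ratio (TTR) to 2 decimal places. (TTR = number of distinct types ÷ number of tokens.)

N = 14 tokens, V = 8 types.
TTR = V / N = 8 / 14 = 0.57

0.57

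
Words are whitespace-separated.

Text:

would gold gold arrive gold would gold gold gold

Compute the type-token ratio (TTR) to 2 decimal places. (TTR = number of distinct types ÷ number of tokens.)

N = 9 tokens, V = 3 types.
TTR = V / N = 3 / 9 = 0.33

0.33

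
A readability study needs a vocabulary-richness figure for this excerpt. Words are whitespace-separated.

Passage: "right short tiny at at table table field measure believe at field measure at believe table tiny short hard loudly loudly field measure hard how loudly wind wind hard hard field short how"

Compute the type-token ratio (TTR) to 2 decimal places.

N = 33 tokens, V = 12 types.
TTR = V / N = 12 / 33 = 0.36

0.36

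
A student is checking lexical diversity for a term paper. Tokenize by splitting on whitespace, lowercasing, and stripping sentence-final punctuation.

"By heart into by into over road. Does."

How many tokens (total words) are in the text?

Tokens: by, heart, into, by, into, over, road, does
N = 8

8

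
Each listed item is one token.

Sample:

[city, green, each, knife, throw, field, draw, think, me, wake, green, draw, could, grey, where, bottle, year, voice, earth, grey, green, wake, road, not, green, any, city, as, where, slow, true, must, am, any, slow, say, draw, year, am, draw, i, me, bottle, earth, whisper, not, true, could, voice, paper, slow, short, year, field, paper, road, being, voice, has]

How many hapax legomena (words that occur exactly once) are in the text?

Frequencies: green:4, draw:4, year:3, voice:3, slow:3, city:2, field:2, me:2, wake:2, could:2, grey:2, where:2, bottle:2, earth:2, road:2, not:2, any:2, true:2, am:2, paper:2, … (12 more, each freq 1)
Hapax (freq=1): as, being, each, has, i, knife, must, say, short, think, throw, whisper

12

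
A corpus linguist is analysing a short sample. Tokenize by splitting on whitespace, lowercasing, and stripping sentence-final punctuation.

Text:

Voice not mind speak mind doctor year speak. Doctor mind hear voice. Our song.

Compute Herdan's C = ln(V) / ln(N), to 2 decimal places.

N = 14, V = 9.
ln(V) = 2.197225, ln(N) = 2.639057
C = 2.197225 / 2.639057 = 0.83

0.83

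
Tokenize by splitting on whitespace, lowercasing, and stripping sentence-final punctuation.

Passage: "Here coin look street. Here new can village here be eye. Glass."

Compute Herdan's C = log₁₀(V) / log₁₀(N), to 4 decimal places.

0.9266

N = 12, V = 10.
log₁₀(V) = 1.000000, log₁₀(N) = 1.079181
C = 1.000000 / 1.079181 = 0.9266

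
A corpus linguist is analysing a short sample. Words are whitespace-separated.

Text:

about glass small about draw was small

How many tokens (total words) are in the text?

Tokens: about, glass, small, about, draw, was, small
N = 7

7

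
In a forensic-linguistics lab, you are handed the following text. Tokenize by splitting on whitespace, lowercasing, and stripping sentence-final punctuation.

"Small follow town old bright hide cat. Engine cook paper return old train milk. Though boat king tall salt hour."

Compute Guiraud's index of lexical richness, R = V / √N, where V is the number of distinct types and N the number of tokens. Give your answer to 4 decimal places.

4.2485

N = 20, V = 19.
√N = 4.472136
R = 19 / 4.472136 = 4.2485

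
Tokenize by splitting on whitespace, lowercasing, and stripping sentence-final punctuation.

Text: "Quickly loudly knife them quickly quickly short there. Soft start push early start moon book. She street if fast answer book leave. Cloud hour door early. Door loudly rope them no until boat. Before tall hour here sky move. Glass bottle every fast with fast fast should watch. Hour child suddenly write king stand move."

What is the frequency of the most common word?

Frequencies: fast:4, quickly:3, hour:3, loudly:2, them:2, start:2, early:2, book:2, door:2, move:2, knife:1, short:1, there:1, soft:1, push:1, moon:1, she:1, street:1, if:1, answer:1, … (21 more, each freq 1)
Most common: 'fast' with frequency 4.

4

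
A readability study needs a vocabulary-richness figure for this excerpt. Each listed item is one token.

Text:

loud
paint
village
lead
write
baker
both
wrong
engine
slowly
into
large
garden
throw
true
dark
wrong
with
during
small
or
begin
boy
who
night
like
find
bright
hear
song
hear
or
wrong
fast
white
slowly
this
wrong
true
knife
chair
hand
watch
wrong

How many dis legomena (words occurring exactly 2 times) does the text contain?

4

Frequencies: wrong:5, slowly:2, true:2, or:2, hear:2, loud:1, paint:1, village:1, lead:1, write:1, baker:1, both:1, engine:1, into:1, large:1, garden:1, throw:1, dark:1, with:1, during:1, … (16 more, each freq 1)
Words with frequency 2: hear, or, slowly, true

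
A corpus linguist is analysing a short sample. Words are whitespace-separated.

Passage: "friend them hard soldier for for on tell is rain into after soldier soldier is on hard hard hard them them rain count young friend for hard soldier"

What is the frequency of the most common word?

Frequencies: hard:5, soldier:4, them:3, for:3, friend:2, on:2, is:2, rain:2, tell:1, into:1, after:1, count:1, young:1
Most common: 'hard' with frequency 5.

5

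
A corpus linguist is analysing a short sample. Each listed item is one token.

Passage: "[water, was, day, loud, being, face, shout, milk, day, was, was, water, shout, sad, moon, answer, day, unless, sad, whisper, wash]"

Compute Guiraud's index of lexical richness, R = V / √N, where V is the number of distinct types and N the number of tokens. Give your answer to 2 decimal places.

3.06

N = 21, V = 14.
√N = 4.582576
R = 14 / 4.582576 = 3.06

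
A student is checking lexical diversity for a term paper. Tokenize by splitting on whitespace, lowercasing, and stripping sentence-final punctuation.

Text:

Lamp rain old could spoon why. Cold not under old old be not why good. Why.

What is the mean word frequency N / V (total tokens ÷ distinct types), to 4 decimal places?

1.4545

N = 16 tokens, V = 11 types.
Mean frequency = N / V = 16 / 11 = 1.4545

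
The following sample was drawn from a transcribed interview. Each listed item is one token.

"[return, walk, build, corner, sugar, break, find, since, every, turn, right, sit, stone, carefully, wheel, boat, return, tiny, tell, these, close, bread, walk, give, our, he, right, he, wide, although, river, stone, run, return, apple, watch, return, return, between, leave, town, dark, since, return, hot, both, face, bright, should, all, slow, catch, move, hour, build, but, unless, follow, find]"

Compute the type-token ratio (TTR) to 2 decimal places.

0.80

N = 59 tokens, V = 47 types.
TTR = V / N = 47 / 59 = 0.80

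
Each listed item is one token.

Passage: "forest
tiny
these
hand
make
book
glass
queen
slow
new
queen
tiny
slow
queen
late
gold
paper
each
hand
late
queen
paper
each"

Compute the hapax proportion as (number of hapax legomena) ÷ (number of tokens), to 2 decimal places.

Frequencies: queen:4, tiny:2, hand:2, slow:2, late:2, paper:2, each:2, forest:1, these:1, make:1, book:1, glass:1, new:1, gold:1
Hapax count = 7; token count = 23.
Ratio = 7 / 23 = 0.30

0.30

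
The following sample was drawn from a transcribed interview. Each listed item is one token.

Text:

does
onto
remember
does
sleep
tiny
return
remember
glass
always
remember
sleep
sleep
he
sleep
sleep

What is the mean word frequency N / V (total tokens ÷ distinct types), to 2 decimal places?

1.78

N = 16 tokens, V = 9 types.
Mean frequency = N / V = 16 / 9 = 1.78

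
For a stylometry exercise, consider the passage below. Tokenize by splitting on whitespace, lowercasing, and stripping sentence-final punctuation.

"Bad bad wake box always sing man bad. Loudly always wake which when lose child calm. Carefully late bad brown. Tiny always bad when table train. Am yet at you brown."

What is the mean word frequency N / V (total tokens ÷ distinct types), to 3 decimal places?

1.409

N = 31 tokens, V = 22 types.
Mean frequency = N / V = 31 / 22 = 1.409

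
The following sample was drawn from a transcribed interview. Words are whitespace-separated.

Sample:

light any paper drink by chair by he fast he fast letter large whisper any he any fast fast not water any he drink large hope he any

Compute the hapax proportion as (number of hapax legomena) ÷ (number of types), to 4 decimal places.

Frequencies: any:5, he:5, fast:4, drink:2, by:2, large:2, light:1, paper:1, chair:1, letter:1, whisper:1, not:1, water:1, hope:1
Hapax count = 8; type count = 14.
Ratio = 8 / 14 = 0.5714

0.5714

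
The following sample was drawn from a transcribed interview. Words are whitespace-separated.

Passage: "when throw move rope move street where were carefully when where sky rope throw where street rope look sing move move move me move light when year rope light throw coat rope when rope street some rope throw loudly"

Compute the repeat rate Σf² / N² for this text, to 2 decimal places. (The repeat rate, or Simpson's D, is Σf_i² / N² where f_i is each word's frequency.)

Frequencies: rope:7, move:6, when:4, throw:4, street:3, where:3, light:2, were:1, carefully:1, sky:1, look:1, sing:1, me:1, year:1, coat:1, some:1, loudly:1
Σf² = 149; N² = 1521
Repeat rate = 149 / 1521 = 0.10

0.10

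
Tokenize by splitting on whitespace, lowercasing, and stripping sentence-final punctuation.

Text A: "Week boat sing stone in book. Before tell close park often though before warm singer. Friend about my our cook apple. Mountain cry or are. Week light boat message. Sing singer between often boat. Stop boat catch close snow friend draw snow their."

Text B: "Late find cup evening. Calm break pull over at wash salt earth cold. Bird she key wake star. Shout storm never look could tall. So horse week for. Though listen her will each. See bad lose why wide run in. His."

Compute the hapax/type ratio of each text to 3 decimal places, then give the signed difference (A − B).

-0.281

A: hapax=23, V=32, ratio=0.719
B: hapax=41, V=41, ratio=1.000
Difference = 0.719 − 1.000 = -0.281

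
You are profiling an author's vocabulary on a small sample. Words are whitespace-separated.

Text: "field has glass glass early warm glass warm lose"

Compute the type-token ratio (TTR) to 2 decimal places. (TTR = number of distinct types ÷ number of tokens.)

0.67

N = 9 tokens, V = 6 types.
TTR = V / N = 6 / 9 = 0.67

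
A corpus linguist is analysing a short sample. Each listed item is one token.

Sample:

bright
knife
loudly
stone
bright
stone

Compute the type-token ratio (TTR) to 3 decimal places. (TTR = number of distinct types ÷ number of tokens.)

0.667

N = 6 tokens, V = 4 types.
TTR = V / N = 4 / 6 = 0.667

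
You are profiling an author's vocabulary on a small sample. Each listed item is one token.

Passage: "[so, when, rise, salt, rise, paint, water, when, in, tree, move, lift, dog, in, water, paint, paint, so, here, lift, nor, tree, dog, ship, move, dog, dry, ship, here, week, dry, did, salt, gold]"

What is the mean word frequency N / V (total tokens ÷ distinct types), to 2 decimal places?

1.89

N = 34 tokens, V = 18 types.
Mean frequency = N / V = 34 / 18 = 1.89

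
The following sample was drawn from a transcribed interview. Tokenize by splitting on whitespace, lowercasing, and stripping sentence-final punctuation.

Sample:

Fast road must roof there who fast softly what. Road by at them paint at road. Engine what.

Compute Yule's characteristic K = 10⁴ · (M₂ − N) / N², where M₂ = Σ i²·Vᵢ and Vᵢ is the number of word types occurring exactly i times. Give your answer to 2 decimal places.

370.37

Frequencies: road:3, fast:2, what:2, at:2, must:1, roof:1, there:1, who:1, softly:1, by:1, them:1, paint:1, engine:1
N = 18. Frequency spectrum: V_1=9, V_2=3, V_3=1
M₂ = 1²·9 + 2²·3 + 3²·1 = 30
K = 10000 × (30 − 18) / 18² = 370.37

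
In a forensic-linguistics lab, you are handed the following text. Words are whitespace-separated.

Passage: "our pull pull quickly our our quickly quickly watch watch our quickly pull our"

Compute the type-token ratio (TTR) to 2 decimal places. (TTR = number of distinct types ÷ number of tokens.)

N = 14 tokens, V = 4 types.
TTR = V / N = 4 / 14 = 0.29

0.29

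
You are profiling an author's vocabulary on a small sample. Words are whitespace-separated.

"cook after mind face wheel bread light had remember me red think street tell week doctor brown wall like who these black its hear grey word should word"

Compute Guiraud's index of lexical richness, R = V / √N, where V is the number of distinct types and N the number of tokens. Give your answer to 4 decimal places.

N = 28, V = 27.
√N = 5.291503
R = 27 / 5.291503 = 5.1025

5.1025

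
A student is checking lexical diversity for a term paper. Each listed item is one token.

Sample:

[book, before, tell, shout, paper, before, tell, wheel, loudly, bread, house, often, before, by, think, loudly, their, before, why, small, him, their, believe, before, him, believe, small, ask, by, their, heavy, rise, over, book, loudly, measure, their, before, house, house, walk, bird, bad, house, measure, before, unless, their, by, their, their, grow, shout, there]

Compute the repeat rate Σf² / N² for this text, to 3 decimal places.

Frequencies: before:7, their:7, house:4, loudly:3, by:3, book:2, tell:2, shout:2, small:2, him:2, believe:2, measure:2, paper:1, wheel:1, bread:1, often:1, think:1, why:1, ask:1, heavy:1, … (8 more, each freq 1)
Σf² = 176; N² = 2916
Repeat rate = 176 / 2916 = 0.060

0.060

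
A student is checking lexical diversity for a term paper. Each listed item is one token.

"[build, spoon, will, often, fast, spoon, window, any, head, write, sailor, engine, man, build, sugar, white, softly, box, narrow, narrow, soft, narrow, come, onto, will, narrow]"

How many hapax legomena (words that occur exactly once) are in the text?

16

Frequencies: narrow:4, build:2, spoon:2, will:2, often:1, fast:1, window:1, any:1, head:1, write:1, sailor:1, engine:1, man:1, sugar:1, white:1, softly:1, box:1, soft:1, come:1, onto:1
Hapax (freq=1): any, box, come, engine, fast, head, man, often, onto, sailor, soft, softly, sugar, white, window, write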